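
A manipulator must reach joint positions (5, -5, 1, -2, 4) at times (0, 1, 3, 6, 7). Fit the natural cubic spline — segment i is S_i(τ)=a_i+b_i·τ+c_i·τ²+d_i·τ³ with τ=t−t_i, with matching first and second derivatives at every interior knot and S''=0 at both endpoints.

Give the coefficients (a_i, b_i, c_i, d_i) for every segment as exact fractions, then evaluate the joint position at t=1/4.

Δ: Δ0=-10, Δ1=3, Δ2=-1, Δ3=6
row 1: diag=6, rhs=78; c'=1/3, d'=13
row 2: denom=10−2·1/3=28/3; d'=(-24−2·13)/(28/3)=-75/14
row 3: denom=8−3·9/28=197/28; d'=(42−3·-75/14)/(197/28)=1626/197
back: M3=1626/197
back: M2=-75/14−9/28·1626/197=-1578/197
back: M1=13−1/3·-1578/197=3087/197
M: M0=0, M1=3087/197, M2=-1578/197, M3=1626/197, M4=0
seg 0: a=5, c=M0/2=0, d=(M1−M0)/(6·1)=1029/394, b=Δ0−h0·(2M0+M1)/6=-4969/394
seg 1: a=-5, c=M1/2=3087/394, d=(M2−M1)/(6·2)=-1555/788, b=Δ1−h1·(2M1+M2)/6=-941/197
seg 2: a=1, c=M2/2=-789/197, d=(M3−M2)/(6·3)=178/197, b=Δ2−h2·(2M2+M3)/6=568/197
seg 3: a=-2, c=M3/2=813/197, d=(M4−M3)/(6·1)=-271/197, b=Δ3−h3·(2M3+M4)/6=640/197
t_q=1/4 → seg 0, τ=1/4; S=5+-4969/394·τ+0·τ²+1029/394·τ³=47605/25216

  seg 0: a=5 b=-4969/394 c=0 d=1029/394
  seg 1: a=-5 b=-941/197 c=3087/394 d=-1555/788
  seg 2: a=1 b=568/197 c=-789/197 d=178/197
  seg 3: a=-2 b=640/197 c=813/197 d=-271/197
S(1/4) = 47605/25216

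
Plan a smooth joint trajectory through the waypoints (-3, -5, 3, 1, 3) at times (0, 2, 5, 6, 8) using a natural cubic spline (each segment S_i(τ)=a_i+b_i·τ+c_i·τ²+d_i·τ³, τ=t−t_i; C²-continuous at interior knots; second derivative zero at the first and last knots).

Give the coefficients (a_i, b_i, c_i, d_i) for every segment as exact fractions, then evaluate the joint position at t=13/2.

  seg 0: a=-3 b=-355/156 c=0 d=199/624
  seg 1: a=-5 b=121/78 c=199/104 d=-37/72
  seg 2: a=3 b=-263/312 c=-141/52 d=485/312
  seg 3: a=1 b=-125/78 c=203/104 d=-203/624
S(13/2) = 1075/1664

Δ: Δ0=-1, Δ1=8/3, Δ2=-2, Δ3=1
row 1: diag=10, rhs=22; c'=3/10, d'=11/5
row 2: denom=8−3·3/10=71/10; d'=(-28−3·11/5)/(71/10)=-346/71
row 3: denom=6−1·10/71=416/71; d'=(18−1·-346/71)/(416/71)=203/52
back: M3=203/52
back: M2=-346/71−10/71·203/52=-141/26
back: M1=11/5−3/10·-141/26=199/52
M: M0=0, M1=199/52, M2=-141/26, M3=203/52, M4=0
seg 0: a=-3, c=M0/2=0, d=(M1−M0)/(6·2)=199/624, b=Δ0−h0·(2M0+M1)/6=-355/156
seg 1: a=-5, c=M1/2=199/104, d=(M2−M1)/(6·3)=-37/72, b=Δ1−h1·(2M1+M2)/6=121/78
seg 2: a=3, c=M2/2=-141/52, d=(M3−M2)/(6·1)=485/312, b=Δ2−h2·(2M2+M3)/6=-263/312
seg 3: a=1, c=M3/2=203/104, d=(M4−M3)/(6·2)=-203/624, b=Δ3−h3·(2M3+M4)/6=-125/78
t_q=13/2 → seg 3, τ=1/2; S=1+-125/78·τ+203/104·τ²+-203/624·τ³=1075/1664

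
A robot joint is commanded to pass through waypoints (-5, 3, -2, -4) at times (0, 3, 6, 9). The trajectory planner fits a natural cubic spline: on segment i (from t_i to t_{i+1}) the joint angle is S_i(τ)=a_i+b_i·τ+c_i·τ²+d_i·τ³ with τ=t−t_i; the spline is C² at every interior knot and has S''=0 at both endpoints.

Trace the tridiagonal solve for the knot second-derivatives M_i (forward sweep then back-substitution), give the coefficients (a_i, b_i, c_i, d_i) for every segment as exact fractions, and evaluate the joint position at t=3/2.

  seg 0: a=-5 b=35/9 c=0 d=-11/81
  seg 1: a=3 b=2/9 c=-11/9 d=16/81
  seg 2: a=-2 b=-16/9 c=5/9 d=-5/81
S(3/2) = 3/8

Δ: Δ0=8/3, Δ1=-5/3, Δ2=-2/3
row 1: diag=12, rhs=-26; c'=1/4, d'=-13/6
row 2: denom=12−3·1/4=45/4; d'=(6−3·-13/6)/(45/4)=10/9
back: M2=10/9
back: M1=-13/6−1/4·10/9=-22/9
M: M0=0, M1=-22/9, M2=10/9, M3=0
seg 0: a=-5, c=M0/2=0, d=(M1−M0)/(6·3)=-11/81, b=Δ0−h0·(2M0+M1)/6=35/9
seg 1: a=3, c=M1/2=-11/9, d=(M2−M1)/(6·3)=16/81, b=Δ1−h1·(2M1+M2)/6=2/9
seg 2: a=-2, c=M2/2=5/9, d=(M3−M2)/(6·3)=-5/81, b=Δ2−h2·(2M2+M3)/6=-16/9
t_q=3/2 → seg 0, τ=3/2; S=-5+35/9·τ+0·τ²+-11/81·τ³=3/8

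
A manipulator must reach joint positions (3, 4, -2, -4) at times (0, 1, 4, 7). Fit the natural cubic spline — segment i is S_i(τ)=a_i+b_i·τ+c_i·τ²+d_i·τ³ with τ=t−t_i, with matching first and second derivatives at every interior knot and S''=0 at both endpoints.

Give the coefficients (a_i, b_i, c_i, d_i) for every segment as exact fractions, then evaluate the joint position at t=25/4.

Δ: Δ0=1, Δ1=-2, Δ2=-2/3
row 1: diag=8, rhs=-18; c'=3/8, d'=-9/4
row 2: denom=12−3·3/8=87/8; d'=(8−3·-9/4)/(87/8)=118/87
back: M2=118/87
back: M1=-9/4−3/8·118/87=-80/29
M: M0=0, M1=-80/29, M2=118/87, M3=0
seg 0: a=3, c=M0/2=0, d=(M1−M0)/(6·1)=-40/87, b=Δ0−h0·(2M0+M1)/6=127/87
seg 1: a=4, c=M1/2=-40/29, d=(M2−M1)/(6·3)=179/783, b=Δ1−h1·(2M1+M2)/6=7/87
seg 2: a=-2, c=M2/2=59/87, d=(M3−M2)/(6·3)=-59/783, b=Δ2−h2·(2M2+M3)/6=-176/87
t_q=25/4 → seg 2, τ=9/4; S=-2+-176/87·τ+59/87·τ²+-59/783·τ³=-7381/1856

  seg 0: a=3 b=127/87 c=0 d=-40/87
  seg 1: a=4 b=7/87 c=-40/29 d=179/783
  seg 2: a=-2 b=-176/87 c=59/87 d=-59/783
S(25/4) = -7381/1856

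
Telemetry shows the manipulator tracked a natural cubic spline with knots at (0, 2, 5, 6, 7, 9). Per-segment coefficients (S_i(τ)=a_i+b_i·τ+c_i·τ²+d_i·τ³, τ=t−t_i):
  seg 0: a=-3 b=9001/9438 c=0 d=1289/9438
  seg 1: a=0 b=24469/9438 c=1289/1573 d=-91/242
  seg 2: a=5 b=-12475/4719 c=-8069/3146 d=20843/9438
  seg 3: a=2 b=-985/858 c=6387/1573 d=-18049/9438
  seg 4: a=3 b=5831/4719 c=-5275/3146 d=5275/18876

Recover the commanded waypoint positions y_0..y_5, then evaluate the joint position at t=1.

y_0 = S_0(0) = a_0 = -3
y_1 = S_1(0) = a_1 = 0
y_2 = S_2(0) = a_2 = 5
y_3 = S_3(0) = a_3 = 2
y_4 = S_4(0) = a_4 = 3
y_5 = S_4(2) = 1
t_q=1 is in segment 0 (τ=1); S_0(τ)=-3004/1573

y_0=-3 y_1=0 y_2=5 y_3=2 y_4=3 y_5=1
S(1) = -3004/1573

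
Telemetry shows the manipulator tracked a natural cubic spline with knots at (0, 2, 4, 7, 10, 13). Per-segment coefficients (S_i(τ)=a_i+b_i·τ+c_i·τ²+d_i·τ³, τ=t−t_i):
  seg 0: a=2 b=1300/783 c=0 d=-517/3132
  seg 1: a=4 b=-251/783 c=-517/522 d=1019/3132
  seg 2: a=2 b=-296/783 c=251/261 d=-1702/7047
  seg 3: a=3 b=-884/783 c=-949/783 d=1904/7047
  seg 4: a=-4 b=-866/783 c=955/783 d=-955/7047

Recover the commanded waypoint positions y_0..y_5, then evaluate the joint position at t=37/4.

y_0 = S_0(0) = a_0 = 2
y_1 = S_1(0) = a_1 = 4
y_2 = S_2(0) = a_2 = 2
y_3 = S_3(0) = a_3 = 3
y_4 = S_4(0) = a_4 = -4
y_5 = S_4(3) = 0
t_q=37/4 is in segment 3 (τ=9/4); S_3(τ)=-3617/1392

y_0=2 y_1=4 y_2=2 y_3=3 y_4=-4 y_5=0
S(37/4) = -3617/1392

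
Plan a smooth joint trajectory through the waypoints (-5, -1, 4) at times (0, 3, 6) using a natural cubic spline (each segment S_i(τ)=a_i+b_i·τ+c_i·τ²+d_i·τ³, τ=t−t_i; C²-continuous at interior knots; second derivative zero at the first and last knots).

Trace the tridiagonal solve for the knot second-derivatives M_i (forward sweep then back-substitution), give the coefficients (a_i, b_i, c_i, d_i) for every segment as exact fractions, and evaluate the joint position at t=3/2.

Δ: Δ0=4/3, Δ1=5/3
row 1: diag=12, rhs=2; c'=1/4, d'=1/6
back: M1=1/6
M: M0=0, M1=1/6, M2=0
seg 0: a=-5, c=M0/2=0, d=(M1−M0)/(6·3)=1/108, b=Δ0−h0·(2M0+M1)/6=5/4
seg 1: a=-1, c=M1/2=1/12, d=(M2−M1)/(6·3)=-1/108, b=Δ1−h1·(2M1+M2)/6=3/2
t_q=3/2 → seg 0, τ=3/2; S=-5+5/4·τ+0·τ²+1/108·τ³=-99/32

  seg 0: a=-5 b=5/4 c=0 d=1/108
  seg 1: a=-1 b=3/2 c=1/12 d=-1/108
S(3/2) = -99/32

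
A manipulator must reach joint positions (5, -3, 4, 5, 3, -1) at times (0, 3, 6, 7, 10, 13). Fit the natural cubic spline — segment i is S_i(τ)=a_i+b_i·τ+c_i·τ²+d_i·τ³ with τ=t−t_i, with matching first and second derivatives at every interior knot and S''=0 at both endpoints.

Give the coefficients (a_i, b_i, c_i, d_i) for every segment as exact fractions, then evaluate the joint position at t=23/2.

  seg 0: a=5 b=-1146/275 c=0 d=1238/7425
  seg 1: a=-3 b=92/275 c=1238/825 d=-413/1485
  seg 2: a=4 b=503/275 c=-827/825 d=13/75
  seg 3: a=5 b=284/825 c=-398/825 d=8/165
  seg 4: a=3 b=-1024/825 c=-38/825 d=38/7425
S(23/2) = 1157/1100

Δ: Δ0=-8/3, Δ1=7/3, Δ2=1, Δ3=-2/3, Δ4=-4/3
row 1: diag=12, rhs=30; c'=1/4, d'=5/2
row 2: denom=8−3·1/4=29/4; d'=(-8−3·5/2)/(29/4)=-62/29
row 3: denom=8−1·4/29=228/29; d'=(-10−1·-62/29)/(228/29)=-1
row 4: denom=12−3·29/76=825/76; d'=(-4−3·-1)/(825/76)=-76/825
back: M4=-76/825
back: M3=-1−29/76·-76/825=-796/825
back: M2=-62/29−4/29·-796/825=-1654/825
back: M1=5/2−1/4·-1654/825=2476/825
M: M0=0, M1=2476/825, M2=-1654/825, M3=-796/825, M4=-76/825, M5=0
seg 0: a=5, c=M0/2=0, d=(M1−M0)/(6·3)=1238/7425, b=Δ0−h0·(2M0+M1)/6=-1146/275
seg 1: a=-3, c=M1/2=1238/825, d=(M2−M1)/(6·3)=-413/1485, b=Δ1−h1·(2M1+M2)/6=92/275
seg 2: a=4, c=M2/2=-827/825, d=(M3−M2)/(6·1)=13/75, b=Δ2−h2·(2M2+M3)/6=503/275
seg 3: a=5, c=M3/2=-398/825, d=(M4−M3)/(6·3)=8/165, b=Δ3−h3·(2M3+M4)/6=284/825
seg 4: a=3, c=M4/2=-38/825, d=(M5−M4)/(6·3)=38/7425, b=Δ4−h4·(2M4+M5)/6=-1024/825
t_q=23/2 → seg 4, τ=3/2; S=3+-1024/825·τ+-38/825·τ²+38/7425·τ³=1157/1100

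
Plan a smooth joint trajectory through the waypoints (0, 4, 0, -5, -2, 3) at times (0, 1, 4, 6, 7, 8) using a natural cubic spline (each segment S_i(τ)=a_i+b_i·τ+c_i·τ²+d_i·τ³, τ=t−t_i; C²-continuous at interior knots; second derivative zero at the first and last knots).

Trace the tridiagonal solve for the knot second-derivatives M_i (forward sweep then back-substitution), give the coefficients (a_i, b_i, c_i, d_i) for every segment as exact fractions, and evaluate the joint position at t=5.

  seg 0: a=0 b=8353/1806 c=0 d=-1129/1806
  seg 1: a=4 b=2483/903 c=-1129/602 d=929/5418
  seg 2: a=0 b=-6995/1806 c=-100/301 d=460/903
  seg 3: a=-5 b=235/258 c=820/301 d=-1147/1806
  seg 4: a=-2 b=4022/903 c=493/602 d=-493/1806
S(5) = -2225/602

Δ: Δ0=4, Δ1=-4/3, Δ2=-5/2, Δ3=3, Δ4=5
row 1: diag=8, rhs=-32; c'=3/8, d'=-4
row 2: denom=10−3·3/8=71/8; d'=(-7−3·-4)/(71/8)=40/71
row 3: denom=6−2·16/71=394/71; d'=(33−2·40/71)/(394/71)=2263/394
row 4: denom=4−1·71/394=1505/394; d'=(12−1·2263/394)/(1505/394)=493/301
back: M4=493/301
back: M3=2263/394−71/394·493/301=1640/301
back: M2=40/71−16/71·1640/301=-200/301
back: M1=-4−3/8·-200/301=-1129/301
M: M0=0, M1=-1129/301, M2=-200/301, M3=1640/301, M4=493/301, M5=0
seg 0: a=0, c=M0/2=0, d=(M1−M0)/(6·1)=-1129/1806, b=Δ0−h0·(2M0+M1)/6=8353/1806
seg 1: a=4, c=M1/2=-1129/602, d=(M2−M1)/(6·3)=929/5418, b=Δ1−h1·(2M1+M2)/6=2483/903
seg 2: a=0, c=M2/2=-100/301, d=(M3−M2)/(6·2)=460/903, b=Δ2−h2·(2M2+M3)/6=-6995/1806
seg 3: a=-5, c=M3/2=820/301, d=(M4−M3)/(6·1)=-1147/1806, b=Δ3−h3·(2M3+M4)/6=235/258
seg 4: a=-2, c=M4/2=493/602, d=(M5−M4)/(6·1)=-493/1806, b=Δ4−h4·(2M4+M5)/6=4022/903
t_q=5 → seg 2, τ=1; S=0+-6995/1806·τ+-100/301·τ²+460/903·τ³=-2225/602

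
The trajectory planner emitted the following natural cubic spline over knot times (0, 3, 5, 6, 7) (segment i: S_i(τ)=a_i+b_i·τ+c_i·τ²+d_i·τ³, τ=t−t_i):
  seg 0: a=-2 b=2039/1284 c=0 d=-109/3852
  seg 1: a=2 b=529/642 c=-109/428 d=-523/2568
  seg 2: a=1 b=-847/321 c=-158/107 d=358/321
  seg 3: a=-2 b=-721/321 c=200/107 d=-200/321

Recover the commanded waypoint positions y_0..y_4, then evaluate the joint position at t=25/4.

y_0=-2 y_1=2 y_2=1 y_3=-2 y_4=-3
S(25/4) = -2101/856

y_0 = S_0(0) = a_0 = -2
y_1 = S_1(0) = a_1 = 2
y_2 = S_2(0) = a_2 = 1
y_3 = S_3(0) = a_3 = -2
y_4 = S_3(1) = -3
t_q=25/4 is in segment 3 (τ=1/4); S_3(τ)=-2101/856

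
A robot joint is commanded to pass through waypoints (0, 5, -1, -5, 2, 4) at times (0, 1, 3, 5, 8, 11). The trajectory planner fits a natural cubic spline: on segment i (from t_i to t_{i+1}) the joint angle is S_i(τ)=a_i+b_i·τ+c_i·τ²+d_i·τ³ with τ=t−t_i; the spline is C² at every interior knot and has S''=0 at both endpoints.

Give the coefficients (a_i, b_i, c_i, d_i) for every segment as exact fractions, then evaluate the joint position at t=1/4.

  seg 0: a=0 b=4949/766 c=0 d=-1119/766
  seg 1: a=5 b=796/383 c=-3357/766 d=353/383
  seg 2: a=-1 b=-1682/383 c=879/766 d=37/1532
  seg 3: a=-5 b=187/383 c=495/383 d=-2335/10341
  seg 4: a=2 b=822/383 c=-850/1149 d=850/10341
S(1/4) = 78065/49024

Δ: Δ0=5, Δ1=-3, Δ2=-2, Δ3=7/3, Δ4=2/3
row 1: diag=6, rhs=-48; c'=1/3, d'=-8
row 2: denom=8−2·1/3=22/3; d'=(6−2·-8)/(22/3)=3
row 3: denom=10−2·3/11=104/11; d'=(26−2·3)/(104/11)=55/26
row 4: denom=12−3·33/104=1149/104; d'=(-10−3·55/26)/(1149/104)=-1700/1149
back: M4=-1700/1149
back: M3=55/26−33/104·-1700/1149=990/383
back: M2=3−3/11·990/383=879/383
back: M1=-8−1/3·879/383=-3357/383
M: M0=0, M1=-3357/383, M2=879/383, M3=990/383, M4=-1700/1149, M5=0
seg 0: a=0, c=M0/2=0, d=(M1−M0)/(6·1)=-1119/766, b=Δ0−h0·(2M0+M1)/6=4949/766
seg 1: a=5, c=M1/2=-3357/766, d=(M2−M1)/(6·2)=353/383, b=Δ1−h1·(2M1+M2)/6=796/383
seg 2: a=-1, c=M2/2=879/766, d=(M3−M2)/(6·2)=37/1532, b=Δ2−h2·(2M2+M3)/6=-1682/383
seg 3: a=-5, c=M3/2=495/383, d=(M4−M3)/(6·3)=-2335/10341, b=Δ3−h3·(2M3+M4)/6=187/383
seg 4: a=2, c=M4/2=-850/1149, d=(M5−M4)/(6·3)=850/10341, b=Δ4−h4·(2M4+M5)/6=822/383
t_q=1/4 → seg 0, τ=1/4; S=0+4949/766·τ+0·τ²+-1119/766·τ³=78065/49024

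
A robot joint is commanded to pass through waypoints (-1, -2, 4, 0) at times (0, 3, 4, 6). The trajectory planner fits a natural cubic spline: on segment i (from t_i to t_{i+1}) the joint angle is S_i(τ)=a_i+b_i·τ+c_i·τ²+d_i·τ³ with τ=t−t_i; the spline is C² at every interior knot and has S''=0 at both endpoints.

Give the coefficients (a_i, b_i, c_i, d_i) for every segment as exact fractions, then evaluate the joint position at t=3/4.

Δ: Δ0=-1/3, Δ1=6, Δ2=-2
row 1: diag=8, rhs=38; c'=1/8, d'=19/4
row 2: denom=6−1·1/8=47/8; d'=(-48−1·19/4)/(47/8)=-422/47
back: M2=-422/47
back: M1=19/4−1/8·-422/47=276/47
M: M0=0, M1=276/47, M2=-422/47, M3=0
seg 0: a=-1, c=M0/2=0, d=(M1−M0)/(6·3)=46/141, b=Δ0−h0·(2M0+M1)/6=-461/141
seg 1: a=-2, c=M1/2=138/47, d=(M2−M1)/(6·1)=-349/141, b=Δ1−h1·(2M1+M2)/6=781/141
seg 2: a=4, c=M2/2=-211/47, d=(M3−M2)/(6·2)=211/282, b=Δ2−h2·(2M2+M3)/6=562/141
t_q=3/4 → seg 0, τ=3/4; S=-1+-461/141·τ+0·τ²+46/141·τ³=-4985/1504

  seg 0: a=-1 b=-461/141 c=0 d=46/141
  seg 1: a=-2 b=781/141 c=138/47 d=-349/141
  seg 2: a=4 b=562/141 c=-211/47 d=211/282
S(3/4) = -4985/1504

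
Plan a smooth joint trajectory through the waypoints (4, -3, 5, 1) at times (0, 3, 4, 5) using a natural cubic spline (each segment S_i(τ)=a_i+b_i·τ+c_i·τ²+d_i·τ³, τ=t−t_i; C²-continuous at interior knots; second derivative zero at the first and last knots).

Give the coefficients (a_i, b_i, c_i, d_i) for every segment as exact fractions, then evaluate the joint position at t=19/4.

  seg 0: a=4 b=-697/93 c=0 d=160/279
  seg 1: a=-3 b=743/93 c=160/31 d=-479/93
  seg 2: a=5 b=266/93 c=-319/31 d=319/93
S(19/4) = 5563/1984

Δ: Δ0=-7/3, Δ1=8, Δ2=-4
row 1: diag=8, rhs=62; c'=1/8, d'=31/4
row 2: denom=4−1·1/8=31/8; d'=(-72−1·31/4)/(31/8)=-638/31
back: M2=-638/31
back: M1=31/4−1/8·-638/31=320/31
M: M0=0, M1=320/31, M2=-638/31, M3=0
seg 0: a=4, c=M0/2=0, d=(M1−M0)/(6·3)=160/279, b=Δ0−h0·(2M0+M1)/6=-697/93
seg 1: a=-3, c=M1/2=160/31, d=(M2−M1)/(6·1)=-479/93, b=Δ1−h1·(2M1+M2)/6=743/93
seg 2: a=5, c=M2/2=-319/31, d=(M3−M2)/(6·1)=319/93, b=Δ2−h2·(2M2+M3)/6=266/93
t_q=19/4 → seg 2, τ=3/4; S=5+266/93·τ+-319/31·τ²+319/93·τ³=5563/1984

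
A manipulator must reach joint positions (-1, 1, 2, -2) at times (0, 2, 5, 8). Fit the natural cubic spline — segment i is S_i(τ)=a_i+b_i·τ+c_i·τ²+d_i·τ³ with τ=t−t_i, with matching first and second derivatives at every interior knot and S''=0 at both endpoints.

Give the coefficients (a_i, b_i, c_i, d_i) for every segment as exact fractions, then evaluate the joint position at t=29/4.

Δ: Δ0=1, Δ1=1/3, Δ2=-4/3
row 1: diag=10, rhs=-4; c'=3/10, d'=-2/5
row 2: denom=12−3·3/10=111/10; d'=(-10−3·-2/5)/(111/10)=-88/111
back: M2=-88/111
back: M1=-2/5−3/10·-88/111=-6/37
M: M0=0, M1=-6/37, M2=-88/111, M3=0
seg 0: a=-1, c=M0/2=0, d=(M1−M0)/(6·2)=-1/74, b=Δ0−h0·(2M0+M1)/6=39/37
seg 1: a=1, c=M1/2=-3/37, d=(M2−M1)/(6·3)=-35/999, b=Δ1−h1·(2M1+M2)/6=33/37
seg 2: a=2, c=M2/2=-44/111, d=(M3−M2)/(6·3)=44/999, b=Δ2−h2·(2M2+M3)/6=-20/37
t_q=29/4 → seg 2, τ=9/4; S=2+-20/37·τ+-44/111·τ²+44/999·τ³=-427/592

  seg 0: a=-1 b=39/37 c=0 d=-1/74
  seg 1: a=1 b=33/37 c=-3/37 d=-35/999
  seg 2: a=2 b=-20/37 c=-44/111 d=44/999
S(29/4) = -427/592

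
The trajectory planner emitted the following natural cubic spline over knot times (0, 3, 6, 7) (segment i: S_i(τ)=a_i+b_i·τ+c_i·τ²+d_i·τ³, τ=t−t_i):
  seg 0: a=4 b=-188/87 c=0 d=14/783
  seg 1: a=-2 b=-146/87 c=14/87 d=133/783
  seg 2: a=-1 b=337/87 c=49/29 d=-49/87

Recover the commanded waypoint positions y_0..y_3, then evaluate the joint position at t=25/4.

y_0 = S_0(0) = a_0 = 4
y_1 = S_1(0) = a_1 = -2
y_2 = S_2(0) = a_2 = -1
y_3 = S_2(1) = 4
t_q=25/4 is in segment 2 (τ=1/4); S_2(τ)=121/1856

y_0=4 y_1=-2 y_2=-1 y_3=4
S(25/4) = 121/1856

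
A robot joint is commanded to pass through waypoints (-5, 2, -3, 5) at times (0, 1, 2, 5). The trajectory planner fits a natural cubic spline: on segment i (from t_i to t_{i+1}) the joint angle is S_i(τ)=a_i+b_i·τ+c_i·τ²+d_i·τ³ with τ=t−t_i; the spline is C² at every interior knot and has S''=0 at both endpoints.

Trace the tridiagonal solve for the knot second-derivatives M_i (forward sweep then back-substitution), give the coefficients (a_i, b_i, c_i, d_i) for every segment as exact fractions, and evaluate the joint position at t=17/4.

  seg 0: a=-5 b=962/93 c=0 d=-311/93
  seg 1: a=2 b=29/93 c=-311/31 d=439/93
  seg 2: a=-3 b=-520/93 c=128/31 d=-128/279
S(17/4) = 3/31

Δ: Δ0=7, Δ1=-5, Δ2=8/3
row 1: diag=4, rhs=-72; c'=1/4, d'=-18
row 2: denom=8−1·1/4=31/4; d'=(46−1·-18)/(31/4)=256/31
back: M2=256/31
back: M1=-18−1/4·256/31=-622/31
M: M0=0, M1=-622/31, M2=256/31, M3=0
seg 0: a=-5, c=M0/2=0, d=(M1−M0)/(6·1)=-311/93, b=Δ0−h0·(2M0+M1)/6=962/93
seg 1: a=2, c=M1/2=-311/31, d=(M2−M1)/(6·1)=439/93, b=Δ1−h1·(2M1+M2)/6=29/93
seg 2: a=-3, c=M2/2=128/31, d=(M3−M2)/(6·3)=-128/279, b=Δ2−h2·(2M2+M3)/6=-520/93
t_q=17/4 → seg 2, τ=9/4; S=-3+-520/93·τ+128/31·τ²+-128/279·τ³=3/31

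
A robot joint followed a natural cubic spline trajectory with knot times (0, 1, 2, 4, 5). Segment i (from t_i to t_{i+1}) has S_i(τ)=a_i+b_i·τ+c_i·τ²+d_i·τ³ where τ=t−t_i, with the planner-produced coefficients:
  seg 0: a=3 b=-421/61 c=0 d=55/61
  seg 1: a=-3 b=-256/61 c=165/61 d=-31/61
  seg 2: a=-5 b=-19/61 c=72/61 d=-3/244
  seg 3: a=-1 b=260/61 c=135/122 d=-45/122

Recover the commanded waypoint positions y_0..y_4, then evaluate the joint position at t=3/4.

y_0=3 y_1=-3 y_2=-5 y_3=-1 y_4=4
S(3/4) = -7011/3904

y_0 = S_0(0) = a_0 = 3
y_1 = S_1(0) = a_1 = -3
y_2 = S_2(0) = a_2 = -5
y_3 = S_3(0) = a_3 = -1
y_4 = S_3(1) = 4
t_q=3/4 is in segment 0 (τ=3/4); S_0(τ)=-7011/3904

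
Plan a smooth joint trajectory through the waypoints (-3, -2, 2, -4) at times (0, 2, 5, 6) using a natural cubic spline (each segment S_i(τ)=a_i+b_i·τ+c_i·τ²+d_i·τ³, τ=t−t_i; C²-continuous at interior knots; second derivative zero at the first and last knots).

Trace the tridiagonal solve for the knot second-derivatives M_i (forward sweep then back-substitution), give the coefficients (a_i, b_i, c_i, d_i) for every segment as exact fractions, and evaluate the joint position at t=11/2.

  seg 0: a=-3 b=-131/426 c=0 d=43/213
  seg 1: a=-2 b=901/426 c=86/71 d=-209/426
  seg 2: a=2 b=-823/213 c=-455/142 d=455/426
S(11/2) = -681/1136

Δ: Δ0=1/2, Δ1=4/3, Δ2=-6
row 1: diag=10, rhs=5; c'=3/10, d'=1/2
row 2: denom=8−3·3/10=71/10; d'=(-44−3·1/2)/(71/10)=-455/71
back: M2=-455/71
back: M1=1/2−3/10·-455/71=172/71
M: M0=0, M1=172/71, M2=-455/71, M3=0
seg 0: a=-3, c=M0/2=0, d=(M1−M0)/(6·2)=43/213, b=Δ0−h0·(2M0+M1)/6=-131/426
seg 1: a=-2, c=M1/2=86/71, d=(M2−M1)/(6·3)=-209/426, b=Δ1−h1·(2M1+M2)/6=901/426
seg 2: a=2, c=M2/2=-455/142, d=(M3−M2)/(6·1)=455/426, b=Δ2−h2·(2M2+M3)/6=-823/213
t_q=11/2 → seg 2, τ=1/2; S=2+-823/213·τ+-455/142·τ²+455/426·τ³=-681/1136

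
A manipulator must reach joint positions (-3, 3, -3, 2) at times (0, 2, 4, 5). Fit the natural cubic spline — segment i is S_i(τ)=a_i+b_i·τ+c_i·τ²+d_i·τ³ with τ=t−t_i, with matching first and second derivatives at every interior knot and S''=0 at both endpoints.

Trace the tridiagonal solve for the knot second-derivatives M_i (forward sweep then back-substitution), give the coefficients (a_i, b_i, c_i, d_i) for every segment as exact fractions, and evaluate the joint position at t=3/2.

  seg 0: a=-3 b=59/11 c=0 d=-13/22
  seg 1: a=3 b=-19/11 c=-39/11 d=16/11
  seg 2: a=-3 b=17/11 c=57/11 d=-19/11
S(3/2) = 537/176

Δ: Δ0=3, Δ1=-3, Δ2=5
row 1: diag=8, rhs=-36; c'=1/4, d'=-9/2
row 2: denom=6−2·1/4=11/2; d'=(48−2·-9/2)/(11/2)=114/11
back: M2=114/11
back: M1=-9/2−1/4·114/11=-78/11
M: M0=0, M1=-78/11, M2=114/11, M3=0
seg 0: a=-3, c=M0/2=0, d=(M1−M0)/(6·2)=-13/22, b=Δ0−h0·(2M0+M1)/6=59/11
seg 1: a=3, c=M1/2=-39/11, d=(M2−M1)/(6·2)=16/11, b=Δ1−h1·(2M1+M2)/6=-19/11
seg 2: a=-3, c=M2/2=57/11, d=(M3−M2)/(6·1)=-19/11, b=Δ2−h2·(2M2+M3)/6=17/11
t_q=3/2 → seg 0, τ=3/2; S=-3+59/11·τ+0·τ²+-13/22·τ³=537/176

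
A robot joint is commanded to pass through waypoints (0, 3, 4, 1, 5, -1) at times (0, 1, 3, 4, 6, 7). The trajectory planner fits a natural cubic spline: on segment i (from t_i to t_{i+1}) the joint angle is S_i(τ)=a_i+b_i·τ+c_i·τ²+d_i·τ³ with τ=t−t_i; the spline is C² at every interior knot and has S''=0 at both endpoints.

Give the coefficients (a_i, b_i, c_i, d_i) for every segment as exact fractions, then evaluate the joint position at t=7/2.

  seg 0: a=0 b=3113/988 c=0 d=-149/988
  seg 1: a=3 b=1333/494 c=-447/988 d=-639/1976
  seg 2: a=4 b=-739/247 c=-591/247 d=31/13
  seg 3: a=1 b=-154/247 c=1176/247 d=-426/247
  seg 4: a=5 b=-562/247 c=-1380/247 d=460/247
S(7/2) = 335/152

Δ: Δ0=3, Δ1=1/2, Δ2=-3, Δ3=2, Δ4=-6
row 1: diag=6, rhs=-15; c'=1/3, d'=-5/2
row 2: denom=6−2·1/3=16/3; d'=(-21−2·-5/2)/(16/3)=-3
row 3: denom=6−1·3/16=93/16; d'=(30−1·-3)/(93/16)=176/31
row 4: denom=6−2·32/93=494/93; d'=(-48−2·176/31)/(494/93)=-2760/247
back: M4=-2760/247
back: M3=176/31−32/93·-2760/247=2352/247
back: M2=-3−3/16·2352/247=-1182/247
back: M1=-5/2−1/3·-1182/247=-447/494
M: M0=0, M1=-447/494, M2=-1182/247, M3=2352/247, M4=-2760/247, M5=0
seg 0: a=0, c=M0/2=0, d=(M1−M0)/(6·1)=-149/988, b=Δ0−h0·(2M0+M1)/6=3113/988
seg 1: a=3, c=M1/2=-447/988, d=(M2−M1)/(6·2)=-639/1976, b=Δ1−h1·(2M1+M2)/6=1333/494
seg 2: a=4, c=M2/2=-591/247, d=(M3−M2)/(6·1)=31/13, b=Δ2−h2·(2M2+M3)/6=-739/247
seg 3: a=1, c=M3/2=1176/247, d=(M4−M3)/(6·2)=-426/247, b=Δ3−h3·(2M3+M4)/6=-154/247
seg 4: a=5, c=M4/2=-1380/247, d=(M5−M4)/(6·1)=460/247, b=Δ4−h4·(2M4+M5)/6=-562/247
t_q=7/2 → seg 2, τ=1/2; S=4+-739/247·τ+-591/247·τ²+31/13·τ³=335/152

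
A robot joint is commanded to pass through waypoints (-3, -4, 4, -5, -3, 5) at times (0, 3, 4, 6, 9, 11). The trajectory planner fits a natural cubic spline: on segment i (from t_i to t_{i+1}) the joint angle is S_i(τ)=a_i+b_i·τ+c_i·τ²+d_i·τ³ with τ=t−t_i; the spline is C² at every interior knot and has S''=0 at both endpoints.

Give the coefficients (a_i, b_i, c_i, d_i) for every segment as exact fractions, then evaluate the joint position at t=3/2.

Δ: Δ0=-1/3, Δ1=8, Δ2=-9/2, Δ3=2/3, Δ4=4
row 1: diag=8, rhs=50; c'=1/8, d'=25/4
row 2: denom=6−1·1/8=47/8; d'=(-75−1·25/4)/(47/8)=-650/47
row 3: denom=10−2·16/47=438/47; d'=(31−2·-650/47)/(438/47)=919/146
row 4: denom=10−3·47/146=1319/146; d'=(20−3·919/146)/(1319/146)=163/1319
back: M4=163/1319
back: M3=919/146−47/146·163/1319=8250/1319
back: M2=-650/47−16/47·8250/1319=-21050/1319
back: M1=25/4−1/8·-21050/1319=10875/1319
M: M0=0, M1=10875/1319, M2=-21050/1319, M3=8250/1319, M4=163/1319, M5=0
seg 0: a=-3, c=M0/2=0, d=(M1−M0)/(6·3)=3625/7914, b=Δ0−h0·(2M0+M1)/6=-35263/7914
seg 1: a=-4, c=M1/2=10875/2638, d=(M2−M1)/(6·1)=-31925/7914, b=Δ1−h1·(2M1+M2)/6=31306/3957
seg 2: a=4, c=M2/2=-10525/1319, d=(M3−M2)/(6·2)=7325/3957, b=Δ2−h2·(2M2+M3)/6=32087/7914
seg 3: a=-5, c=M3/2=4125/1319, d=(M4−M3)/(6·3)=-8087/23742, b=Δ3−h3·(2M3+M4)/6=-44713/7914
seg 4: a=-3, c=M4/2=163/2638, d=(M5−M4)/(6·2)=-163/15828, b=Δ4−h4·(2M4+M5)/6=15502/3957
t_q=3/2 → seg 0, τ=3/2; S=-3+-35263/7914·τ+0·τ²+3625/7914·τ³=-171739/21104

  seg 0: a=-3 b=-35263/7914 c=0 d=3625/7914
  seg 1: a=-4 b=31306/3957 c=10875/2638 d=-31925/7914
  seg 2: a=4 b=32087/7914 c=-10525/1319 d=7325/3957
  seg 3: a=-5 b=-44713/7914 c=4125/1319 d=-8087/23742
  seg 4: a=-3 b=15502/3957 c=163/2638 d=-163/15828
S(3/2) = -171739/21104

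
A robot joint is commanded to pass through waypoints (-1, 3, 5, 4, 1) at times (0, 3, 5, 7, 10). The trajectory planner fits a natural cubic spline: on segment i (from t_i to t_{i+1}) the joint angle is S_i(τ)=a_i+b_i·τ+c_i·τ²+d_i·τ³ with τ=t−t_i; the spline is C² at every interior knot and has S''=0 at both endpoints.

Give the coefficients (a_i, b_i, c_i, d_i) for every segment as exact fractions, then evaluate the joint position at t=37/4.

Δ: Δ0=4/3, Δ1=1, Δ2=-1/2, Δ3=-1
row 1: diag=10, rhs=-2; c'=1/5, d'=-1/5
row 2: denom=8−2·1/5=38/5; d'=(-9−2·-1/5)/(38/5)=-43/38
row 3: denom=10−2·5/19=180/19; d'=(-3−2·-43/38)/(180/19)=-7/90
back: M3=-7/90
back: M2=-43/38−5/19·-7/90=-10/9
back: M1=-1/5−1/5·-10/9=1/45
M: M0=0, M1=1/45, M2=-10/9, M3=-7/90, M4=0
seg 0: a=-1, c=M0/2=0, d=(M1−M0)/(6·3)=1/810, b=Δ0−h0·(2M0+M1)/6=119/90
seg 1: a=3, c=M1/2=1/90, d=(M2−M1)/(6·2)=-17/180, b=Δ1−h1·(2M1+M2)/6=61/45
seg 2: a=5, c=M2/2=-5/9, d=(M3−M2)/(6·2)=31/360, b=Δ2−h2·(2M2+M3)/6=4/15
seg 3: a=4, c=M3/2=-7/180, d=(M4−M3)/(6·3)=7/1620, b=Δ3−h3·(2M3+M4)/6=-83/90
t_q=37/4 → seg 3, τ=9/4; S=4+-83/90·τ+-7/180·τ²+7/1620·τ³=455/256

  seg 0: a=-1 b=119/90 c=0 d=1/810
  seg 1: a=3 b=61/45 c=1/90 d=-17/180
  seg 2: a=5 b=4/15 c=-5/9 d=31/360
  seg 3: a=4 b=-83/90 c=-7/180 d=7/1620
S(37/4) = 455/256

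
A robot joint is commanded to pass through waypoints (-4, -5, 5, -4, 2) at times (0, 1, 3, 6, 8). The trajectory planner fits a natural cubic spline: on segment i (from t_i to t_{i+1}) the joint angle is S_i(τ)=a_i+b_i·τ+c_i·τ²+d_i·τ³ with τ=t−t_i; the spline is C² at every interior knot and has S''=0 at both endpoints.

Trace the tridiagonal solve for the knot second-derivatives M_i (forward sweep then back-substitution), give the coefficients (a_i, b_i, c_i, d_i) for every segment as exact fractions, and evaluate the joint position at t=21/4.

Δ: Δ0=-1, Δ1=5, Δ2=-3, Δ3=3
row 1: diag=6, rhs=36; c'=1/3, d'=6
row 2: denom=10−2·1/3=28/3; d'=(-48−2·6)/(28/3)=-45/7
row 3: denom=10−3·9/28=253/28; d'=(36−3·-45/7)/(253/28)=1548/253
back: M3=1548/253
back: M2=-45/7−9/28·1548/253=-2124/253
back: M1=6−1/3·-2124/253=2226/253
M: M0=0, M1=2226/253, M2=-2124/253, M3=1548/253, M4=0
seg 0: a=-4, c=M0/2=0, d=(M1−M0)/(6·1)=371/253, b=Δ0−h0·(2M0+M1)/6=-624/253
seg 1: a=-5, c=M1/2=1113/253, d=(M2−M1)/(6·2)=-725/506, b=Δ1−h1·(2M1+M2)/6=489/253
seg 2: a=5, c=M2/2=-1062/253, d=(M3−M2)/(6·3)=204/253, b=Δ2−h2·(2M2+M3)/6=591/253
seg 3: a=-4, c=M3/2=774/253, d=(M4−M3)/(6·2)=-129/253, b=Δ3−h3·(2M3+M4)/6=-273/253
t_q=21/4 → seg 2, τ=9/4; S=5+591/253·τ+-1062/253·τ²+204/253·τ³=-7327/4048

  seg 0: a=-4 b=-624/253 c=0 d=371/253
  seg 1: a=-5 b=489/253 c=1113/253 d=-725/506
  seg 2: a=5 b=591/253 c=-1062/253 d=204/253
  seg 3: a=-4 b=-273/253 c=774/253 d=-129/253
S(21/4) = -7327/4048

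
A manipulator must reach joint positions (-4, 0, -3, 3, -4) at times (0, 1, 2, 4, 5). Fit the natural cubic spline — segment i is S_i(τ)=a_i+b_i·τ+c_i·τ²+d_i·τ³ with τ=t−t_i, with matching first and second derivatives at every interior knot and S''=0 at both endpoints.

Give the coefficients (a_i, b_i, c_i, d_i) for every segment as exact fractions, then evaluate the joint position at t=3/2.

Δ: Δ0=4, Δ1=-3, Δ2=3, Δ3=-7
row 1: diag=4, rhs=-42; c'=1/4, d'=-21/2
row 2: denom=6−1·1/4=23/4; d'=(36−1·-21/2)/(23/4)=186/23
row 3: denom=6−2·8/23=122/23; d'=(-60−2·186/23)/(122/23)=-876/61
back: M3=-876/61
back: M2=186/23−8/23·-876/61=798/61
back: M1=-21/2−1/4·798/61=-840/61
M: M0=0, M1=-840/61, M2=798/61, M3=-876/61, M4=0
seg 0: a=-4, c=M0/2=0, d=(M1−M0)/(6·1)=-140/61, b=Δ0−h0·(2M0+M1)/6=384/61
seg 1: a=0, c=M1/2=-420/61, d=(M2−M1)/(6·1)=273/61, b=Δ1−h1·(2M1+M2)/6=-36/61
seg 2: a=-3, c=M2/2=399/61, d=(M3−M2)/(6·2)=-279/122, b=Δ2−h2·(2M2+M3)/6=-57/61
seg 3: a=3, c=M3/2=-438/61, d=(M4−M3)/(6·1)=146/61, b=Δ3−h3·(2M3+M4)/6=-135/61
t_q=3/2 → seg 1, τ=1/2; S=0+-36/61·τ+-420/61·τ²+273/61·τ³=-711/488

  seg 0: a=-4 b=384/61 c=0 d=-140/61
  seg 1: a=0 b=-36/61 c=-420/61 d=273/61
  seg 2: a=-3 b=-57/61 c=399/61 d=-279/122
  seg 3: a=3 b=-135/61 c=-438/61 d=146/61
S(3/2) = -711/488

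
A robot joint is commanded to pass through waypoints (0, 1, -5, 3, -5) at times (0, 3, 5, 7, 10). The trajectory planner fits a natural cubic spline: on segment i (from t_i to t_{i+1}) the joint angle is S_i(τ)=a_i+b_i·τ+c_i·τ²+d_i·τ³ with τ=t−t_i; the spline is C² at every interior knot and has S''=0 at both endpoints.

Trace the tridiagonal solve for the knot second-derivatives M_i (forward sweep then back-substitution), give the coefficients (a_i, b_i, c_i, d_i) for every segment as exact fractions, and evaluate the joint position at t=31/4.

  seg 0: a=0 b=25/12 c=0 d=-7/36
  seg 1: a=1 b=-19/6 c=-7/4 d=11/12
  seg 2: a=-5 b=5/6 c=15/4 d=-13/12
  seg 3: a=3 b=17/6 c=-11/4 d=11/36
S(31/4) = 949/256

Δ: Δ0=1/3, Δ1=-3, Δ2=4, Δ3=-8/3
row 1: diag=10, rhs=-20; c'=1/5, d'=-2
row 2: denom=8−2·1/5=38/5; d'=(42−2·-2)/(38/5)=115/19
row 3: denom=10−2·5/19=180/19; d'=(-40−2·115/19)/(180/19)=-11/2
back: M3=-11/2
back: M2=115/19−5/19·-11/2=15/2
back: M1=-2−1/5·15/2=-7/2
M: M0=0, M1=-7/2, M2=15/2, M3=-11/2, M4=0
seg 0: a=0, c=M0/2=0, d=(M1−M0)/(6·3)=-7/36, b=Δ0−h0·(2M0+M1)/6=25/12
seg 1: a=1, c=M1/2=-7/4, d=(M2−M1)/(6·2)=11/12, b=Δ1−h1·(2M1+M2)/6=-19/6
seg 2: a=-5, c=M2/2=15/4, d=(M3−M2)/(6·2)=-13/12, b=Δ2−h2·(2M2+M3)/6=5/6
seg 3: a=3, c=M3/2=-11/4, d=(M4−M3)/(6·3)=11/36, b=Δ3−h3·(2M3+M4)/6=17/6
t_q=31/4 → seg 3, τ=3/4; S=3+17/6·τ+-11/4·τ²+11/36·τ³=949/256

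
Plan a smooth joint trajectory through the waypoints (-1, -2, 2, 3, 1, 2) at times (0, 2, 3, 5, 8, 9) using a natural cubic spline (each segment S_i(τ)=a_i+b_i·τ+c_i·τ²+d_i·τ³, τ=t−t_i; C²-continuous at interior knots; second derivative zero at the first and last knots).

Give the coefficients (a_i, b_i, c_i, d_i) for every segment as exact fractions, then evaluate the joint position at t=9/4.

  seg 0: a=-1 b=-30793/13758 c=0 d=11957/27516
  seg 1: a=-2 b=40949/13758 c=11957/4586 d=-10894/6879
  seg 2: a=2 b=47327/13758 c=-9831/4586 d=9269/27516
  seg 3: a=3 b=-15031/13758 c=-281/2293 d=1213/13758
  seg 4: a=1 b=3802/6879 c=3077/4586 d=-3077/13758
S(9/4) = -20503/18344

Δ: Δ0=-1/2, Δ1=4, Δ2=1/2, Δ3=-2/3, Δ4=1
row 1: diag=6, rhs=27; c'=1/6, d'=9/2
row 2: denom=6−1·1/6=35/6; d'=(-21−1·9/2)/(35/6)=-153/35
row 3: denom=10−2·12/35=326/35; d'=(-7−2·-153/35)/(326/35)=61/326
row 4: denom=8−3·105/326=2293/326; d'=(10−3·61/326)/(2293/326)=3077/2293
back: M4=3077/2293
back: M3=61/326−105/326·3077/2293=-562/2293
back: M2=-153/35−12/35·-562/2293=-9831/2293
back: M1=9/2−1/6·-9831/2293=11957/2293
M: M0=0, M1=11957/2293, M2=-9831/2293, M3=-562/2293, M4=3077/2293, M5=0
seg 0: a=-1, c=M0/2=0, d=(M1−M0)/(6·2)=11957/27516, b=Δ0−h0·(2M0+M1)/6=-30793/13758
seg 1: a=-2, c=M1/2=11957/4586, d=(M2−M1)/(6·1)=-10894/6879, b=Δ1−h1·(2M1+M2)/6=40949/13758
seg 2: a=2, c=M2/2=-9831/4586, d=(M3−M2)/(6·2)=9269/27516, b=Δ2−h2·(2M2+M3)/6=47327/13758
seg 3: a=3, c=M3/2=-281/2293, d=(M4−M3)/(6·3)=1213/13758, b=Δ3−h3·(2M3+M4)/6=-15031/13758
seg 4: a=1, c=M4/2=3077/4586, d=(M5−M4)/(6·1)=-3077/13758, b=Δ4−h4·(2M4+M5)/6=3802/6879
t_q=9/4 → seg 1, τ=1/4; S=-2+40949/13758·τ+11957/4586·τ²+-10894/6879·τ³=-20503/18344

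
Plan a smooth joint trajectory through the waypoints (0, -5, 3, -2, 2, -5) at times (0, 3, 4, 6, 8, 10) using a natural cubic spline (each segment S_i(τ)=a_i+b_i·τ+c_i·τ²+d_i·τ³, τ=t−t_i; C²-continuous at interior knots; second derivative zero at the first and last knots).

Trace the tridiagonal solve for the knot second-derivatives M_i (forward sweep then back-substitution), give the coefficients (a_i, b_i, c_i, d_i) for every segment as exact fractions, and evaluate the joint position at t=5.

  seg 0: a=0 b=-11968/1923 c=0 d=2921/5769
  seg 1: a=-5 b=14321/1923 c=2921/641 d=-7700/1923
  seg 2: a=3 b=8747/1923 c=-4779/641 d=30239/15384
  seg 3: a=-2 b=-6485/3846 c=11123/2564 d=-2399/1923
  seg 4: a=2 b=2677/3846 c=-8069/2564 d=8069/15384
S(5) = 10557/5128

Δ: Δ0=-5/3, Δ1=8, Δ2=-5/2, Δ3=2, Δ4=-7/2
row 1: diag=8, rhs=58; c'=1/8, d'=29/4
row 2: denom=6−1·1/8=47/8; d'=(-63−1·29/4)/(47/8)=-562/47
row 3: denom=8−2·16/47=344/47; d'=(27−2·-562/47)/(344/47)=2393/344
row 4: denom=8−2·47/172=641/86; d'=(-33−2·2393/344)/(641/86)=-8069/1282
back: M4=-8069/1282
back: M3=2393/344−47/172·-8069/1282=11123/1282
back: M2=-562/47−16/47·11123/1282=-9558/641
back: M1=29/4−1/8·-9558/641=5842/641
M: M0=0, M1=5842/641, M2=-9558/641, M3=11123/1282, M4=-8069/1282, M5=0
seg 0: a=0, c=M0/2=0, d=(M1−M0)/(6·3)=2921/5769, b=Δ0−h0·(2M0+M1)/6=-11968/1923
seg 1: a=-5, c=M1/2=2921/641, d=(M2−M1)/(6·1)=-7700/1923, b=Δ1−h1·(2M1+M2)/6=14321/1923
seg 2: a=3, c=M2/2=-4779/641, d=(M3−M2)/(6·2)=30239/15384, b=Δ2−h2·(2M2+M3)/6=8747/1923
seg 3: a=-2, c=M3/2=11123/2564, d=(M4−M3)/(6·2)=-2399/1923, b=Δ3−h3·(2M3+M4)/6=-6485/3846
seg 4: a=2, c=M4/2=-8069/2564, d=(M5−M4)/(6·2)=8069/15384, b=Δ4−h4·(2M4+M5)/6=2677/3846
t_q=5 → seg 2, τ=1; S=3+8747/1923·τ+-4779/641·τ²+30239/15384·τ³=10557/5128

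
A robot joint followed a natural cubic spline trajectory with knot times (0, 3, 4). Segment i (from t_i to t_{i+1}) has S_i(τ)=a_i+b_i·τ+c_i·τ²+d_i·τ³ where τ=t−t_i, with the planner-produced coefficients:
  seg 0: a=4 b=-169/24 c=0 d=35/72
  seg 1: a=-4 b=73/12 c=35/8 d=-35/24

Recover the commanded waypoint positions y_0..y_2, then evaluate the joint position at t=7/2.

y_0 = S_0(0) = a_0 = 4
y_1 = S_1(0) = a_1 = -4
y_2 = S_1(1) = 5
t_q=7/2 is in segment 1 (τ=1/2); S_1(τ)=-3/64

y_0=4 y_1=-4 y_2=5
S(7/2) = -3/64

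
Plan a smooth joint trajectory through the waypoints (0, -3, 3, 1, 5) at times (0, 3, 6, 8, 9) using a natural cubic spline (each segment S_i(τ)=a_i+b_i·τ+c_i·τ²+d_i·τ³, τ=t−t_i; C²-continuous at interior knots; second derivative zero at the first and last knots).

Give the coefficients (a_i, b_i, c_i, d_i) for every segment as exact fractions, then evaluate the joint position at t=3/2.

Δ: Δ0=-1, Δ1=2, Δ2=-1, Δ3=4
row 1: diag=12, rhs=18; c'=1/4, d'=3/2
row 2: denom=10−3·1/4=37/4; d'=(-18−3·3/2)/(37/4)=-90/37
row 3: denom=6−2·8/37=206/37; d'=(30−2·-90/37)/(206/37)=645/103
back: M3=645/103
back: M2=-90/37−8/37·645/103=-390/103
back: M1=3/2−1/4·-390/103=252/103
M: M0=0, M1=252/103, M2=-390/103, M3=645/103, M4=0
seg 0: a=0, c=M0/2=0, d=(M1−M0)/(6·3)=14/103, b=Δ0−h0·(2M0+M1)/6=-229/103
seg 1: a=-3, c=M1/2=126/103, d=(M2−M1)/(6·3)=-107/309, b=Δ1−h1·(2M1+M2)/6=149/103
seg 2: a=3, c=M2/2=-195/103, d=(M3−M2)/(6·2)=345/412, b=Δ2−h2·(2M2+M3)/6=-58/103
seg 3: a=1, c=M3/2=645/206, d=(M4−M3)/(6·1)=-215/206, b=Δ3−h3·(2M3+M4)/6=197/103
t_q=3/2 → seg 0, τ=3/2; S=0+-229/103·τ+0·τ²+14/103·τ³=-1185/412

  seg 0: a=0 b=-229/103 c=0 d=14/103
  seg 1: a=-3 b=149/103 c=126/103 d=-107/309
  seg 2: a=3 b=-58/103 c=-195/103 d=345/412
  seg 3: a=1 b=197/103 c=645/206 d=-215/206
S(3/2) = -1185/412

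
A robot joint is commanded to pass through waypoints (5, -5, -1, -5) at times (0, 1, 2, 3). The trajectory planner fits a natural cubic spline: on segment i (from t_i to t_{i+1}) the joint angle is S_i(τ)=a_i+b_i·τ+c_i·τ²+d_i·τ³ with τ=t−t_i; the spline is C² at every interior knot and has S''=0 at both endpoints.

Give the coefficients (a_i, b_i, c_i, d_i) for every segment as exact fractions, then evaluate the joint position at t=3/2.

  seg 0: a=5 b=-214/15 c=0 d=64/15
  seg 1: a=-5 b=-22/15 c=64/5 d=-22/3
  seg 2: a=-1 b=32/15 c=-46/5 d=46/15
S(3/2) = -69/20

Δ: Δ0=-10, Δ1=4, Δ2=-4
row 1: diag=4, rhs=84; c'=1/4, d'=21
row 2: denom=4−1·1/4=15/4; d'=(-48−1·21)/(15/4)=-92/5
back: M2=-92/5
back: M1=21−1/4·-92/5=128/5
M: M0=0, M1=128/5, M2=-92/5, M3=0
seg 0: a=5, c=M0/2=0, d=(M1−M0)/(6·1)=64/15, b=Δ0−h0·(2M0+M1)/6=-214/15
seg 1: a=-5, c=M1/2=64/5, d=(M2−M1)/(6·1)=-22/3, b=Δ1−h1·(2M1+M2)/6=-22/15
seg 2: a=-1, c=M2/2=-46/5, d=(M3−M2)/(6·1)=46/15, b=Δ2−h2·(2M2+M3)/6=32/15
t_q=3/2 → seg 1, τ=1/2; S=-5+-22/15·τ+64/5·τ²+-22/3·τ³=-69/20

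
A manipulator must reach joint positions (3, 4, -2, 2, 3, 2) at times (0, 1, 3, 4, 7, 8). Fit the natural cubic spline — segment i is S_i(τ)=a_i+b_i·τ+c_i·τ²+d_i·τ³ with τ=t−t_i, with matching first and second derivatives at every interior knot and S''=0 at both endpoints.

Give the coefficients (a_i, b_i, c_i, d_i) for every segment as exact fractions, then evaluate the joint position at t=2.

  seg 0: a=3 b=5731/2568 c=0 d=-3163/2568
  seg 1: a=4 b=-1879/1284 c=-3163/856 d=1879/1284
  seg 2: a=-2 b=1691/1284 c=4353/856 d=-6169/2568
  seg 3: a=2 b=10993/2568 c=-227/107 d=2069/7704
  seg 4: a=3 b=-1537/1284 c=253/856 d=-253/2568
S(2) = 261/856

Δ: Δ0=1, Δ1=-3, Δ2=4, Δ3=1/3, Δ4=-1
row 1: diag=6, rhs=-24; c'=1/3, d'=-4
row 2: denom=6−2·1/3=16/3; d'=(42−2·-4)/(16/3)=75/8
row 3: denom=8−1·3/16=125/16; d'=(-22−1·75/8)/(125/16)=-502/125
row 4: denom=8−3·48/125=856/125; d'=(-8−3·-502/125)/(856/125)=253/428
back: M4=253/428
back: M3=-502/125−48/125·253/428=-454/107
back: M2=75/8−3/16·-454/107=4353/428
back: M1=-4−1/3·4353/428=-3163/428
M: M0=0, M1=-3163/428, M2=4353/428, M3=-454/107, M4=253/428, M5=0
seg 0: a=3, c=M0/2=0, d=(M1−M0)/(6·1)=-3163/2568, b=Δ0−h0·(2M0+M1)/6=5731/2568
seg 1: a=4, c=M1/2=-3163/856, d=(M2−M1)/(6·2)=1879/1284, b=Δ1−h1·(2M1+M2)/6=-1879/1284
seg 2: a=-2, c=M2/2=4353/856, d=(M3−M2)/(6·1)=-6169/2568, b=Δ2−h2·(2M2+M3)/6=1691/1284
seg 3: a=2, c=M3/2=-227/107, d=(M4−M3)/(6·3)=2069/7704, b=Δ3−h3·(2M3+M4)/6=10993/2568
seg 4: a=3, c=M4/2=253/856, d=(M5−M4)/(6·1)=-253/2568, b=Δ4−h4·(2M4+M5)/6=-1537/1284
t_q=2 → seg 1, τ=1; S=4+-1879/1284·τ+-3163/856·τ²+1879/1284·τ³=261/856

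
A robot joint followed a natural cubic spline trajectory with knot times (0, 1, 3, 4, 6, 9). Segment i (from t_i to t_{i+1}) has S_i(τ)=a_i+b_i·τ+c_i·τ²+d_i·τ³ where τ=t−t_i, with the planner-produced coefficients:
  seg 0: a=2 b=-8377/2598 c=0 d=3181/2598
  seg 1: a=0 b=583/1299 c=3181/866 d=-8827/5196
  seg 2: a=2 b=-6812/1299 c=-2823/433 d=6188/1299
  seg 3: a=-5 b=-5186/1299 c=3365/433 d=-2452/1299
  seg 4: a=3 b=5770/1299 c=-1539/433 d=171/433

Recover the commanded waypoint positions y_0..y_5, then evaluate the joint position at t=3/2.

y_0 = S_0(0) = a_0 = 2
y_1 = S_1(0) = a_1 = 0
y_2 = S_2(0) = a_2 = 2
y_3 = S_3(0) = a_3 = -5
y_4 = S_4(0) = a_4 = 3
y_5 = S_4(3) = -5
t_q=3/2 is in segment 1 (τ=1/2); S_1(τ)=12891/13856

y_0=2 y_1=0 y_2=2 y_3=-5 y_4=3 y_5=-5
S(3/2) = 12891/13856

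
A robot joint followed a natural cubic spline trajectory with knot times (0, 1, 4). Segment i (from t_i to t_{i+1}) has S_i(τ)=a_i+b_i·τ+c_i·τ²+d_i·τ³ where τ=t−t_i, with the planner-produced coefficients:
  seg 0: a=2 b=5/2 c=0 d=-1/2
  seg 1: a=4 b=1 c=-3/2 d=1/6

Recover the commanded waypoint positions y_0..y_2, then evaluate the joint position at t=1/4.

y_0=2 y_1=4 y_2=-2
S(1/4) = 335/128

y_0 = S_0(0) = a_0 = 2
y_1 = S_1(0) = a_1 = 4
y_2 = S_1(3) = -2
t_q=1/4 is in segment 0 (τ=1/4); S_0(τ)=335/128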